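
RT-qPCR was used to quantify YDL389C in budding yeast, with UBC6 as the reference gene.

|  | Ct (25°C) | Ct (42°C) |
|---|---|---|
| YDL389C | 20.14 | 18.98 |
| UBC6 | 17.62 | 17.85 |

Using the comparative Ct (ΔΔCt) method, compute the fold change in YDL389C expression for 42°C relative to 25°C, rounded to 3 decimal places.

ΔCt(25°C) = 20.140 − 17.620 = 2.520
ΔCt(42°C) = 18.980 − 17.850 = 1.130
ΔΔCt = 1.130 − 2.520 = -1.390
Fold change = 2^(−(-1.390)) = 2^1.390 = 2.6208

2.621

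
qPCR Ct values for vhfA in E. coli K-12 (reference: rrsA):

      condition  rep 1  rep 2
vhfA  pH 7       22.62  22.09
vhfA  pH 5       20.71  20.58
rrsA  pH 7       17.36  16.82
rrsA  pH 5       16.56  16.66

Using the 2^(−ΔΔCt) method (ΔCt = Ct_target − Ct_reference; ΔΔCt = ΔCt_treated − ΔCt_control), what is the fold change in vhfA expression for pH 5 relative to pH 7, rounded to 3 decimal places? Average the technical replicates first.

Mean Ct: vhfA pH 7 22.355; vhfA pH 5 20.645; rrsA pH 7 17.090; rrsA pH 5 16.610
ΔCt(pH 7) = 22.355 − 17.090 = 5.265
ΔCt(pH 5) = 20.645 − 16.610 = 4.035
ΔΔCt = 4.035 − 5.265 = -1.230
Fold change = 2^(−(-1.230)) = 2^1.230 = 2.3457

2.346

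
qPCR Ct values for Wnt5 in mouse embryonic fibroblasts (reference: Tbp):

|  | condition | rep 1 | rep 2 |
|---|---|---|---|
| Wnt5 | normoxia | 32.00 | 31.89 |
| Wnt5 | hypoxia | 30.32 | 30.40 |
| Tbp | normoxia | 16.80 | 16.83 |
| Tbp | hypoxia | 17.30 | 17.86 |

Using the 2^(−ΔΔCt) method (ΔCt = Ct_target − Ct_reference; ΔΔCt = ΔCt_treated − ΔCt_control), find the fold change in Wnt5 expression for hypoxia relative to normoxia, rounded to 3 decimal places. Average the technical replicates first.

Mean Ct: Wnt5 normoxia 31.945; Wnt5 hypoxia 30.360; Tbp normoxia 16.815; Tbp hypoxia 17.580
ΔCt(normoxia) = 31.945 − 16.815 = 15.130
ΔCt(hypoxia) = 30.360 − 17.580 = 12.780
ΔΔCt = 12.780 − 15.130 = -2.350
Fold change = 2^(−(-2.350)) = 2^2.350 = 5.0982

5.098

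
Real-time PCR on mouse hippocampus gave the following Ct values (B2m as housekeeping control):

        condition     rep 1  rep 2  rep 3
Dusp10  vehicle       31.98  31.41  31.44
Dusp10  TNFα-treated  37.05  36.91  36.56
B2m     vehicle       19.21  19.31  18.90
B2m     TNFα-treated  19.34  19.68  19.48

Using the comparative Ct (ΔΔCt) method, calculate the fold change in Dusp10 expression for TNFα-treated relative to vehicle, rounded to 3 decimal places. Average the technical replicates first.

0.034

Mean Ct: Dusp10 vehicle 31.610; Dusp10 TNFα-treated 36.840; B2m vehicle 19.140; B2m TNFα-treated 19.500
ΔCt(vehicle) = 31.610 − 19.140 = 12.470
ΔCt(TNFα-treated) = 36.840 − 19.500 = 17.340
ΔΔCt = 17.340 − 12.470 = 4.870
Fold change = 2^(−4.870) = 0.0342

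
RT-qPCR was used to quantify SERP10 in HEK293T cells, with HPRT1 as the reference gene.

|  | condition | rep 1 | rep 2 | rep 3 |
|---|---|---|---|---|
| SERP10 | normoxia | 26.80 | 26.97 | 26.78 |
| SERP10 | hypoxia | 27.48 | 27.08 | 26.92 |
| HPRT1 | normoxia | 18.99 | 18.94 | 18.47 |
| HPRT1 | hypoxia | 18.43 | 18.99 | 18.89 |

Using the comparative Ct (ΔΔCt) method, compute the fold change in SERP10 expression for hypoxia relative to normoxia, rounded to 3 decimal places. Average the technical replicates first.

0.790

Mean Ct: SERP10 normoxia 26.850; SERP10 hypoxia 27.160; HPRT1 normoxia 18.800; HPRT1 hypoxia 18.770
ΔCt(normoxia) = 26.850 − 18.800 = 8.050
ΔCt(hypoxia) = 27.160 − 18.770 = 8.390
ΔΔCt = 8.390 − 8.050 = 0.340
Fold change = 2^(−0.340) = 0.7900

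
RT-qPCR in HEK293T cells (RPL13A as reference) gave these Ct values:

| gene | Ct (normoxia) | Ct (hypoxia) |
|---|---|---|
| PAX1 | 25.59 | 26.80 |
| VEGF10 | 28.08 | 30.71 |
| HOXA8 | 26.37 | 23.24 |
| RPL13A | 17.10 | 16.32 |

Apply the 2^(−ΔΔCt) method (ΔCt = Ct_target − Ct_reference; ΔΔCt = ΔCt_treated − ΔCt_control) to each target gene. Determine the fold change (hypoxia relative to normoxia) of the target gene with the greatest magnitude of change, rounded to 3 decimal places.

PAX1: ΔΔCt = (26.80−16.32) − (25.59−17.10) = 10.48 − 8.49 = 1.99; fold change = 2^-1.99 = 0.252
VEGF10: ΔΔCt = (30.71−16.32) − (28.08−17.10) = 14.39 − 10.98 = 3.41; fold change = 2^-3.41 = 0.094
HOXA8: ΔΔCt = (23.24−16.32) − (26.37−17.10) = 6.92 − 9.27 = -2.35; fold change = 2^2.35 = 5.098
VEGF10 has the largest |ΔΔCt| = 3.41.

0.094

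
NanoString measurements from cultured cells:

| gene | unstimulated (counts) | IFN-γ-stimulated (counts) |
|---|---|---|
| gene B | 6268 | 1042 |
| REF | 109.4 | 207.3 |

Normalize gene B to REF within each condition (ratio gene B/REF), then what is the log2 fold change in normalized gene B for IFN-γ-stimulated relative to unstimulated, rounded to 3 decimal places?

gene B/REF (unstimulated) = 6268 / 109.4 = 57.294
gene B/REF (IFN-γ-stimulated) = 1042 / 207.3 = 5.0265
Fold change = 5.0265 / 57.294 = 0.0877
log2(0.0877) = -3.5108

-3.511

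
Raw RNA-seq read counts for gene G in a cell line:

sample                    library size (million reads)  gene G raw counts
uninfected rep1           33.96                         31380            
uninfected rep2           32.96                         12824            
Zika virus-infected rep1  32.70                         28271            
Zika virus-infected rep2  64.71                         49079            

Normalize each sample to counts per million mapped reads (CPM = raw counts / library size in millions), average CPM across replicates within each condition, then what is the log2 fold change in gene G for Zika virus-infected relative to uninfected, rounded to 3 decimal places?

0.306

CPM(uninfected rep1) = 31380 / 33.96 = 924.0283
CPM(uninfected rep2) = 12824 / 32.96 = 389.0777
CPM(Zika virus-infected rep1) = 28271 / 32.70 = 864.5566
CPM(Zika virus-infected rep2) = 49079 / 64.71 = 758.4454
mean CPM(uninfected) = 656.5530; mean CPM(Zika virus-infected) = 811.5010
Fold change = 811.5010 / 656.5530 = 1.23600
log2(1.23600) = 0.3057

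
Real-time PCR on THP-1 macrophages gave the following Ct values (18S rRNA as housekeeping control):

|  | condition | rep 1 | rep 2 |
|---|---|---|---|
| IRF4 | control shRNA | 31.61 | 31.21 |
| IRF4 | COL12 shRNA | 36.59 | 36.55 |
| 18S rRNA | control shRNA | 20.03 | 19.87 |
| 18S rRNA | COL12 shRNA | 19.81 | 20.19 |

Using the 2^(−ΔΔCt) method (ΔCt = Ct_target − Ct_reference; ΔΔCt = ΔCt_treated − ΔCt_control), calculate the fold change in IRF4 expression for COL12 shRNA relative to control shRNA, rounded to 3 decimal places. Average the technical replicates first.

Mean Ct: IRF4 control shRNA 31.410; IRF4 COL12 shRNA 36.570; 18S rRNA control shRNA 19.950; 18S rRNA COL12 shRNA 20.000
ΔCt(control shRNA) = 31.410 − 19.950 = 11.460
ΔCt(COL12 shRNA) = 36.570 − 20.000 = 16.570
ΔΔCt = 16.570 − 11.460 = 5.110
Fold change = 2^(−5.110) = 0.0290

0.029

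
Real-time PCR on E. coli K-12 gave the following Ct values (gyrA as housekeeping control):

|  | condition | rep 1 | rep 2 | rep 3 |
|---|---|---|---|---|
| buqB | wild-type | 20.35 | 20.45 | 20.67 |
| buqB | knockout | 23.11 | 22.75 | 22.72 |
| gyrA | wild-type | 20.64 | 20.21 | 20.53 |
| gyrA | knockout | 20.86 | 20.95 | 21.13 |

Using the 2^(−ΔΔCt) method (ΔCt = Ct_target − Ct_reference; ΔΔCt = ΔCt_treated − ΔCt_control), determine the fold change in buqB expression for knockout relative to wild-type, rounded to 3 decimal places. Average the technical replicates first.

0.277

Mean Ct: buqB wild-type 20.490; buqB knockout 22.860; gyrA wild-type 20.460; gyrA knockout 20.980
ΔCt(wild-type) = 20.490 − 20.460 = 0.030
ΔCt(knockout) = 22.860 − 20.980 = 1.880
ΔΔCt = 1.880 − 0.030 = 1.850
Fold change = 2^(−1.850) = 0.2774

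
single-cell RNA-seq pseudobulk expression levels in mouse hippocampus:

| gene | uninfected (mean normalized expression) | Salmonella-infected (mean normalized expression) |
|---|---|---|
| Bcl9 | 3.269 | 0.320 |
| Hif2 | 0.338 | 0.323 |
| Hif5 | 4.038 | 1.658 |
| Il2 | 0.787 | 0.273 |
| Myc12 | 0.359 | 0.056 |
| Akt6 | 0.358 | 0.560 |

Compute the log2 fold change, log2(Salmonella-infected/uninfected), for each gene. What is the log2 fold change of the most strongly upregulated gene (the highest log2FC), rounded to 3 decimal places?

0.645

log2(0.320/3.269) = -3.353  (Bcl9)
log2(0.323/0.338) = -0.065  (Hif2)
log2(1.658/4.038) = -1.284  (Hif5)
log2(0.273/0.787) = -1.527  (Il2)
log2(0.056/0.359) = -2.680  (Myc12)
log2(0.560/0.358) = 0.645  (Akt6)
Akt6 is most strongly upregulated.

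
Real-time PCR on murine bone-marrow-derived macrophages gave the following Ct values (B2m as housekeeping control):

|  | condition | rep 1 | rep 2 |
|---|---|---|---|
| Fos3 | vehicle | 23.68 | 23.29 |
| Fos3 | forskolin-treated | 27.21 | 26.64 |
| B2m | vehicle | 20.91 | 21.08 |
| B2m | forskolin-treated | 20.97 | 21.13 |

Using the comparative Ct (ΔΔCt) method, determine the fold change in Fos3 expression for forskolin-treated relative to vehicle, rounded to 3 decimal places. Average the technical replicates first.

0.096

Mean Ct: Fos3 vehicle 23.485; Fos3 forskolin-treated 26.925; B2m vehicle 20.995; B2m forskolin-treated 21.050
ΔCt(vehicle) = 23.485 − 20.995 = 2.490
ΔCt(forskolin-treated) = 26.925 − 21.050 = 5.875
ΔΔCt = 5.875 − 2.490 = 3.385
Fold change = 2^(−3.385) = 0.0957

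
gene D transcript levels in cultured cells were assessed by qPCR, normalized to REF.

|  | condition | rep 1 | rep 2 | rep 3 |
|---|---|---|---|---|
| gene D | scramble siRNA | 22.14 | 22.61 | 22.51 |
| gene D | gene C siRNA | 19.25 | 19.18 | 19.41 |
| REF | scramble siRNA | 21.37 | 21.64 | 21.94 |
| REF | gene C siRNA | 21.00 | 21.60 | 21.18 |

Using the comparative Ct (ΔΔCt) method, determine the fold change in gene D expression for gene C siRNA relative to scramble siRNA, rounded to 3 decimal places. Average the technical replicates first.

Mean Ct: gene D scramble siRNA 22.420; gene D gene C siRNA 19.280; REF scramble siRNA 21.650; REF gene C siRNA 21.260
ΔCt(scramble siRNA) = 22.420 − 21.650 = 0.770
ΔCt(gene C siRNA) = 19.280 − 21.260 = -1.980
ΔΔCt = -1.980 − 0.770 = -2.750
Fold change = 2^(−(-2.750)) = 2^2.750 = 6.7272

6.727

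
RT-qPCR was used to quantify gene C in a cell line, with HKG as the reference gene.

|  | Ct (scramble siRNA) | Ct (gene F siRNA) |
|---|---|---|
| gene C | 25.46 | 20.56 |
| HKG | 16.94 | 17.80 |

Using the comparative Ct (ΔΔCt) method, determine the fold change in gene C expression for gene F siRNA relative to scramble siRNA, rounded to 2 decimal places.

ΔCt(scramble siRNA) = 25.460 − 16.940 = 8.520
ΔCt(gene F siRNA) = 20.560 − 17.800 = 2.760
ΔΔCt = 2.760 − 8.520 = -5.760
Fold change = 2^(−(-5.760)) = 2^5.760 = 54.192

54.19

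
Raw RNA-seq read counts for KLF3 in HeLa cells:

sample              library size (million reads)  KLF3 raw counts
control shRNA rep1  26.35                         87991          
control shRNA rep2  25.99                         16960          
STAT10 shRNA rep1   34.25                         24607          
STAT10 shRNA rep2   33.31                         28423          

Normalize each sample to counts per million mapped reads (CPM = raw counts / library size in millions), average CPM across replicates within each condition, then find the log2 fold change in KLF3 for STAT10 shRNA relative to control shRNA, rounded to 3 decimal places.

CPM(control shRNA rep1) = 87991 / 26.35 = 3339.3169
CPM(control shRNA rep2) = 16960 / 25.99 = 652.5587
CPM(STAT10 shRNA rep1) = 24607 / 34.25 = 718.4526
CPM(STAT10 shRNA rep2) = 28423 / 33.31 = 853.2873
mean CPM(control shRNA) = 1995.9378; mean CPM(STAT10 shRNA) = 785.8699
Fold change = 785.8699 / 1995.9378 = 0.39373
log2(0.39373) = -1.3447

-1.345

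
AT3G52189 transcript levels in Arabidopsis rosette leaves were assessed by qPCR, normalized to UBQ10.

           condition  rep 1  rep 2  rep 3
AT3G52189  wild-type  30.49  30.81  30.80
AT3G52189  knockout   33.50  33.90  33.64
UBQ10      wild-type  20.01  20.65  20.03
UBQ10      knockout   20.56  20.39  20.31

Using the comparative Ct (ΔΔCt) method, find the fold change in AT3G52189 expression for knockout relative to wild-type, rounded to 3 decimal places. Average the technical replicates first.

0.145

Mean Ct: AT3G52189 wild-type 30.700; AT3G52189 knockout 33.680; UBQ10 wild-type 20.230; UBQ10 knockout 20.420
ΔCt(wild-type) = 30.700 − 20.230 = 10.470
ΔCt(knockout) = 33.680 − 20.420 = 13.260
ΔΔCt = 13.260 − 10.470 = 2.790
Fold change = 2^(−2.790) = 0.1446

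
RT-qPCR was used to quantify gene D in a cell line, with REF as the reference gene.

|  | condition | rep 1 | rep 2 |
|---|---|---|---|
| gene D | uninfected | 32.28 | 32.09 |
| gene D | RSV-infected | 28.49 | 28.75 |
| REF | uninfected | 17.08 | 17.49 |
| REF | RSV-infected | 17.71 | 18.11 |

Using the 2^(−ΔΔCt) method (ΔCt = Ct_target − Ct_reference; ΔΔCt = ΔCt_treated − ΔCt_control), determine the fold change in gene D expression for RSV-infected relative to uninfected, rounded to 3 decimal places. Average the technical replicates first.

18.252

Mean Ct: gene D uninfected 32.185; gene D RSV-infected 28.620; REF uninfected 17.285; REF RSV-infected 17.910
ΔCt(uninfected) = 32.185 − 17.285 = 14.900
ΔCt(RSV-infected) = 28.620 − 17.910 = 10.710
ΔΔCt = 10.710 − 14.900 = -4.190
Fold change = 2^(−(-4.190)) = 2^4.190 = 18.2522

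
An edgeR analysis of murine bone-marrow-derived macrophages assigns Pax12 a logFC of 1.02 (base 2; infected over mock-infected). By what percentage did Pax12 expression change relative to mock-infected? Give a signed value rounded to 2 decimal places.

Fold change = 2^(1.02) = 2.0279
Percent change = (FC − 1) × 100% = (2.0279 − 1) × 100 = 102.79%

102.79%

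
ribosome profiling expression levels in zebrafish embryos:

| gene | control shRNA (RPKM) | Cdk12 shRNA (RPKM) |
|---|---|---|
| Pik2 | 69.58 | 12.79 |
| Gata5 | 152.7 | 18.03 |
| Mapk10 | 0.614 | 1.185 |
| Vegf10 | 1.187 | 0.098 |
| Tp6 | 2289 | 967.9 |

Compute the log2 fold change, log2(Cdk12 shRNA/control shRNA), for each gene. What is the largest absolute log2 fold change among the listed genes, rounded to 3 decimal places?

log2(12.79/69.58) = -2.444  (Pik2)
log2(18.03/152.7) = -3.082  (Gata5)
log2(1.185/0.614) = 0.949  (Mapk10)
log2(0.098/1.187) = -3.598  (Vegf10)
log2(967.9/2289) = -1.242  (Tp6)
The largest magnitude belongs to Vegf10.

3.598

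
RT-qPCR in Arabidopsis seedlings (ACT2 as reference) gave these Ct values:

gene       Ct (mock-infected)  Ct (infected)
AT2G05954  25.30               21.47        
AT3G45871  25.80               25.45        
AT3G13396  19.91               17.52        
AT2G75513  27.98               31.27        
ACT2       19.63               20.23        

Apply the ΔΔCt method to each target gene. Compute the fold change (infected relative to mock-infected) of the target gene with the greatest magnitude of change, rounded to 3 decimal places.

21.556

AT2G05954: ΔΔCt = (21.47−20.23) − (25.30−19.63) = 1.24 − 5.67 = -4.43; fold change = 2^4.43 = 21.556
AT3G45871: ΔΔCt = (25.45−20.23) − (25.80−19.63) = 5.22 − 6.17 = -0.95; fold change = 2^0.95 = 1.932
AT3G13396: ΔΔCt = (17.52−20.23) − (19.91−19.63) = -2.71 − 0.28 = -2.99; fold change = 2^2.99 = 7.945
AT2G75513: ΔΔCt = (31.27−20.23) − (27.98−19.63) = 11.04 − 8.35 = 2.69; fold change = 2^-2.69 = 0.155
AT2G05954 has the largest |ΔΔCt| = 4.43.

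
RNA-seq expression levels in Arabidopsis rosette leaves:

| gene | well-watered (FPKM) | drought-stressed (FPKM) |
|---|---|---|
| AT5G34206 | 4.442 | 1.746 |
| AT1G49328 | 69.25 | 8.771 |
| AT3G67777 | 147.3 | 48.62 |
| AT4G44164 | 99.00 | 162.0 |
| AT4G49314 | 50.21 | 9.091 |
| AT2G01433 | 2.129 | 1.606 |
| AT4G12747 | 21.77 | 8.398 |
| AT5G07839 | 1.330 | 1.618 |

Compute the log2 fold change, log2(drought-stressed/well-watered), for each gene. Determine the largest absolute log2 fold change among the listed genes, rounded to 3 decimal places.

log2(1.746/4.442) = -1.347  (AT5G34206)
log2(8.771/69.25) = -2.981  (AT1G49328)
log2(48.62/147.3) = -1.599  (AT3G67777)
log2(162.0/99.00) = 0.710  (AT4G44164)
log2(9.091/50.21) = -2.465  (AT4G49314)
log2(1.606/2.129) = -0.407  (AT2G01433)
log2(8.398/21.77) = -1.374  (AT4G12747)
log2(1.618/1.330) = 0.283  (AT5G07839)
The largest magnitude belongs to AT1G49328.

2.981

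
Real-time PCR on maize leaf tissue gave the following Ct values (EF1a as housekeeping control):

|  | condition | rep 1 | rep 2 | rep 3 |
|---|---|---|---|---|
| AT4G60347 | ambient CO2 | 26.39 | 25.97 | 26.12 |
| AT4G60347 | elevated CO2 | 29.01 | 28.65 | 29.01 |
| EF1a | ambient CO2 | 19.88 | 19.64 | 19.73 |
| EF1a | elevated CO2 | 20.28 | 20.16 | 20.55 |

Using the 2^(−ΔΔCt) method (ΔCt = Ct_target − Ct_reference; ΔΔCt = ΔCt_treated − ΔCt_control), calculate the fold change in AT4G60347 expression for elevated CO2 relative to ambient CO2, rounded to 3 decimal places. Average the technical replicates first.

Mean Ct: AT4G60347 ambient CO2 26.160; AT4G60347 elevated CO2 28.890; EF1a ambient CO2 19.750; EF1a elevated CO2 20.330
ΔCt(ambient CO2) = 26.160 − 19.750 = 6.410
ΔCt(elevated CO2) = 28.890 − 20.330 = 8.560
ΔΔCt = 8.560 − 6.410 = 2.150
Fold change = 2^(−2.150) = 0.2253

0.225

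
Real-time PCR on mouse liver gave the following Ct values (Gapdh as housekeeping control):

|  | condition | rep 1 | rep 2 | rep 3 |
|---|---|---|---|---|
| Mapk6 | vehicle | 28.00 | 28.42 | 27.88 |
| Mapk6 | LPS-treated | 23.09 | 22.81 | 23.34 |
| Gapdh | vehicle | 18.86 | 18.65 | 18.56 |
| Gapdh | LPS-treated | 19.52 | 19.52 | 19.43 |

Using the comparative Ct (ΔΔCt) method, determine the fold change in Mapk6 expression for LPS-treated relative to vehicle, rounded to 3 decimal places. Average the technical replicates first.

Mean Ct: Mapk6 vehicle 28.100; Mapk6 LPS-treated 23.080; Gapdh vehicle 18.690; Gapdh LPS-treated 19.490
ΔCt(vehicle) = 28.100 − 18.690 = 9.410
ΔCt(LPS-treated) = 23.080 − 19.490 = 3.590
ΔΔCt = 3.590 − 9.410 = -5.820
Fold change = 2^(−(-5.820)) = 2^5.820 = 56.4930

56.493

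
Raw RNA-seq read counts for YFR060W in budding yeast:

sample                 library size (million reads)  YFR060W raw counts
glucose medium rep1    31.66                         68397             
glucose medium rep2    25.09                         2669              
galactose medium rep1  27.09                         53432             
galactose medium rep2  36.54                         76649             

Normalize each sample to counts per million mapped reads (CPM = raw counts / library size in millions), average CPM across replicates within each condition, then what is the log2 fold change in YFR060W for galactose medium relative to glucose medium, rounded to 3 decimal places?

0.844

CPM(glucose medium rep1) = 68397 / 31.66 = 2160.3601
CPM(glucose medium rep2) = 2669 / 25.09 = 106.3770
CPM(galactose medium rep1) = 53432 / 27.09 = 1972.3883
CPM(galactose medium rep2) = 76649 / 36.54 = 2097.6738
mean CPM(glucose medium) = 1133.3686; mean CPM(galactose medium) = 2035.0311
Fold change = 2035.0311 / 1133.3686 = 1.79556
log2(1.79556) = 0.8444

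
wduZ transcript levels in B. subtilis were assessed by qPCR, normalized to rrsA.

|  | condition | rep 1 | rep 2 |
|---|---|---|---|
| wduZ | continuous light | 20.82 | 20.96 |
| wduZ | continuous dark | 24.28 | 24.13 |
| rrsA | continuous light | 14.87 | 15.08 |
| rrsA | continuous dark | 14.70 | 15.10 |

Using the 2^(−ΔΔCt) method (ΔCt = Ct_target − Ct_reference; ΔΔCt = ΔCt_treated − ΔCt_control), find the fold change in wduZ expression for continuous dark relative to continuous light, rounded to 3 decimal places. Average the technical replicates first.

0.095

Mean Ct: wduZ continuous light 20.890; wduZ continuous dark 24.205; rrsA continuous light 14.975; rrsA continuous dark 14.900
ΔCt(continuous light) = 20.890 − 14.975 = 5.915
ΔCt(continuous dark) = 24.205 − 14.900 = 9.305
ΔΔCt = 9.305 − 5.915 = 3.390
Fold change = 2^(−3.390) = 0.0954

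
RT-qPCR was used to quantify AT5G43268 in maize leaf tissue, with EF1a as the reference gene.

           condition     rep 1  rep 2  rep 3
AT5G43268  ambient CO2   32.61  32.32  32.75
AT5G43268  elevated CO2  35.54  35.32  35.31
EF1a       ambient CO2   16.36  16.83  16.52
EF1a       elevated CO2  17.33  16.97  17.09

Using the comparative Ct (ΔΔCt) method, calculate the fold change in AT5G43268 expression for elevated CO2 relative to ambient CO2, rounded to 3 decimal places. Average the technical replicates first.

Mean Ct: AT5G43268 ambient CO2 32.560; AT5G43268 elevated CO2 35.390; EF1a ambient CO2 16.570; EF1a elevated CO2 17.130
ΔCt(ambient CO2) = 32.560 − 16.570 = 15.990
ΔCt(elevated CO2) = 35.390 − 17.130 = 18.260
ΔΔCt = 18.260 − 15.990 = 2.270
Fold change = 2^(−2.270) = 0.2073

0.207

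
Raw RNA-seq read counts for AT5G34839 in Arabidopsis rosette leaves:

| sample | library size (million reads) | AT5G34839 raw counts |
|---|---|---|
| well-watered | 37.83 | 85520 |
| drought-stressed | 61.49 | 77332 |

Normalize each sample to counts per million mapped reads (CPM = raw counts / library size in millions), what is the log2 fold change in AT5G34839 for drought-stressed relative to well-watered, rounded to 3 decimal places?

-0.846

CPM(well-watered) = 85520 / 37.83 = 2260.6397
CPM(drought-stressed) = 77332 / 61.49 = 1257.6354
Fold change = 1257.6354 / 2260.6397 = 0.55632
log2(0.55632) = -0.8460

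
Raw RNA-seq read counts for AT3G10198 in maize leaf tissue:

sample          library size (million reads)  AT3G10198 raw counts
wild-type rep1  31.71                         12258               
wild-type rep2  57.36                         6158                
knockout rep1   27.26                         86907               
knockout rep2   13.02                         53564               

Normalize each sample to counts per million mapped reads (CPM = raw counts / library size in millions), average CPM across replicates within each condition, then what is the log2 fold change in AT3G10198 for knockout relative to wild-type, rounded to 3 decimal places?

CPM(wild-type rep1) = 12258 / 31.71 = 386.5658
CPM(wild-type rep2) = 6158 / 57.36 = 107.3570
CPM(knockout rep1) = 86907 / 27.26 = 3188.0778
CPM(knockout rep2) = 53564 / 13.02 = 4113.9785
mean CPM(wild-type) = 246.9614; mean CPM(knockout) = 3651.0281
Fold change = 3651.0281 / 246.9614 = 14.78380
log2(14.78380) = 3.8859

3.886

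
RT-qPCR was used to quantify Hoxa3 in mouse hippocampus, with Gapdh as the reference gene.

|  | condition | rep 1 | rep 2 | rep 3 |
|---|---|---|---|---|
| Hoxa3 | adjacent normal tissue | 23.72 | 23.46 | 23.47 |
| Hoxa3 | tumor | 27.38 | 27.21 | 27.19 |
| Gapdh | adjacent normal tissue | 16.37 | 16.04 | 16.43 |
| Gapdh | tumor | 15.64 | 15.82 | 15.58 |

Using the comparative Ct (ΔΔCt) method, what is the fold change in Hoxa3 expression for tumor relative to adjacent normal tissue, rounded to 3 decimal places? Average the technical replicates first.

Mean Ct: Hoxa3 adjacent normal tissue 23.550; Hoxa3 tumor 27.260; Gapdh adjacent normal tissue 16.280; Gapdh tumor 15.680
ΔCt(adjacent normal tissue) = 23.550 − 16.280 = 7.270
ΔCt(tumor) = 27.260 − 15.680 = 11.580
ΔΔCt = 11.580 − 7.270 = 4.310
Fold change = 2^(−4.310) = 0.0504

0.050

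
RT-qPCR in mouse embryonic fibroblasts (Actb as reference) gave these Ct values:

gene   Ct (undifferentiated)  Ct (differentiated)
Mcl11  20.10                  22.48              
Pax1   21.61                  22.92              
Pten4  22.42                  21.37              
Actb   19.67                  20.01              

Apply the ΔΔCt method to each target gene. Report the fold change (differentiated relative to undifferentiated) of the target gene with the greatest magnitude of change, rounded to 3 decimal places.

Mcl11: ΔΔCt = (22.48−20.01) − (20.10−19.67) = 2.47 − 0.43 = 2.04; fold change = 2^-2.04 = 0.243
Pax1: ΔΔCt = (22.92−20.01) − (21.61−19.67) = 2.91 − 1.94 = 0.97; fold change = 2^-0.97 = 0.511
Pten4: ΔΔCt = (21.37−20.01) − (22.42−19.67) = 1.36 − 2.75 = -1.39; fold change = 2^1.39 = 2.621
Mcl11 has the largest |ΔΔCt| = 2.04.

0.243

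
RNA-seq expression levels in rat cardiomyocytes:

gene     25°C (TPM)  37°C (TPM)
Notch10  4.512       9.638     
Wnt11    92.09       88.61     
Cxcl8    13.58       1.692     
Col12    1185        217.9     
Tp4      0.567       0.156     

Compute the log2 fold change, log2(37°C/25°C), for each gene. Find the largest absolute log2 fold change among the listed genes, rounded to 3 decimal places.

log2(9.638/4.512) = 1.095  (Notch10)
log2(88.61/92.09) = -0.056  (Wnt11)
log2(1.692/13.58) = -3.005  (Cxcl8)
log2(217.9/1185) = -2.443  (Col12)
log2(0.156/0.567) = -1.862  (Tp4)
The largest magnitude belongs to Cxcl8.

3.005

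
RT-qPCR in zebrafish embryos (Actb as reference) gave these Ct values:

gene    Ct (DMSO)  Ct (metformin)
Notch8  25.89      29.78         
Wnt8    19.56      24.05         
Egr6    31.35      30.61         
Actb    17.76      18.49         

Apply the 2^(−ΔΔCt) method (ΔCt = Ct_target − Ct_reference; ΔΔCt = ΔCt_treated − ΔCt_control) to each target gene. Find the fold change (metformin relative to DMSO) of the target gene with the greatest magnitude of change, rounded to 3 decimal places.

0.074

Notch8: ΔΔCt = (29.78−18.49) − (25.89−17.76) = 11.29 − 8.13 = 3.16; fold change = 2^-3.16 = 0.112
Wnt8: ΔΔCt = (24.05−18.49) − (19.56−17.76) = 5.56 − 1.80 = 3.76; fold change = 2^-3.76 = 0.074
Egr6: ΔΔCt = (30.61−18.49) − (31.35−17.76) = 12.12 − 13.59 = -1.47; fold change = 2^1.47 = 2.770
Wnt8 has the largest |ΔΔCt| = 3.76.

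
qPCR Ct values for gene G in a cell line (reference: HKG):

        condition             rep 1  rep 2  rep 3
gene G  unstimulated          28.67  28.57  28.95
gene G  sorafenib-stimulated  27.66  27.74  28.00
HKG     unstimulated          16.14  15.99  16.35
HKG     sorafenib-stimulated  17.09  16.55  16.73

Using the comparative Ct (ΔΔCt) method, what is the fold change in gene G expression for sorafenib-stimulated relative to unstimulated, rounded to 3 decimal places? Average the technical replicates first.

2.949

Mean Ct: gene G unstimulated 28.730; gene G sorafenib-stimulated 27.800; HKG unstimulated 16.160; HKG sorafenib-stimulated 16.790
ΔCt(unstimulated) = 28.730 − 16.160 = 12.570
ΔCt(sorafenib-stimulated) = 27.800 − 16.790 = 11.010
ΔΔCt = 11.010 − 12.570 = -1.560
Fold change = 2^(−(-1.560)) = 2^1.560 = 2.9485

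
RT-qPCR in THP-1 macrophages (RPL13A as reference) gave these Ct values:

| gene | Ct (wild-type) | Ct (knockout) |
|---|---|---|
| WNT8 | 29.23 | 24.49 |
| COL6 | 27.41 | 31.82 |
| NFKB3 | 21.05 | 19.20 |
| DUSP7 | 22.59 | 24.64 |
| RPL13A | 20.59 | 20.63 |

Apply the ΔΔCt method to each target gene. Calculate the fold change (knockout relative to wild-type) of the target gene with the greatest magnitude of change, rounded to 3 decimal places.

WNT8: ΔΔCt = (24.49−20.63) − (29.23−20.59) = 3.86 − 8.64 = -4.78; fold change = 2^4.78 = 27.474
COL6: ΔΔCt = (31.82−20.63) − (27.41−20.59) = 11.19 − 6.82 = 4.37; fold change = 2^-4.37 = 0.048
NFKB3: ΔΔCt = (19.20−20.63) − (21.05−20.59) = -1.43 − 0.46 = -1.89; fold change = 2^1.89 = 3.706
DUSP7: ΔΔCt = (24.64−20.63) − (22.59−20.59) = 4.01 − 2.00 = 2.01; fold change = 2^-2.01 = 0.248
WNT8 has the largest |ΔΔCt| = 4.78.

27.474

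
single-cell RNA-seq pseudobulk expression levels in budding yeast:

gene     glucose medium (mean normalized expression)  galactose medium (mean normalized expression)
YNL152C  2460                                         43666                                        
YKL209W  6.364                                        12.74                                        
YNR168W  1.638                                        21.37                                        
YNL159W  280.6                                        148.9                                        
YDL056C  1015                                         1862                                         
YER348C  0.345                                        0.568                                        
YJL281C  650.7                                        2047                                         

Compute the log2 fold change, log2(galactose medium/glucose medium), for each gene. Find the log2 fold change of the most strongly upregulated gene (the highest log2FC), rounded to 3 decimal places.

log2(43666/2460) = 4.150  (YNL152C)
log2(12.74/6.364) = 1.001  (YKL209W)
log2(21.37/1.638) = 3.706  (YNR168W)
log2(148.9/280.6) = -0.914  (YNL159W)
log2(1862/1015) = 0.875  (YDL056C)
log2(0.568/0.345) = 0.719  (YER348C)
log2(2047/650.7) = 1.653  (YJL281C)
YNL152C is most strongly upregulated.

4.150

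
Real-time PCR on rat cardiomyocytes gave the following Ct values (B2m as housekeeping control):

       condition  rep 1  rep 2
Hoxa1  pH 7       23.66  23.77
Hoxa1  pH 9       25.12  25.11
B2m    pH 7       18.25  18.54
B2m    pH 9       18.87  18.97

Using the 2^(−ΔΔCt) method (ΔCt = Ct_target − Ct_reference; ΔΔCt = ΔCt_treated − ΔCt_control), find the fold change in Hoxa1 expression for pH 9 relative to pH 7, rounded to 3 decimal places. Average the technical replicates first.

Mean Ct: Hoxa1 pH 7 23.715; Hoxa1 pH 9 25.115; B2m pH 7 18.395; B2m pH 9 18.920
ΔCt(pH 7) = 23.715 − 18.395 = 5.320
ΔCt(pH 9) = 25.115 − 18.920 = 6.195
ΔΔCt = 6.195 − 5.320 = 0.875
Fold change = 2^(−0.875) = 0.5453

0.545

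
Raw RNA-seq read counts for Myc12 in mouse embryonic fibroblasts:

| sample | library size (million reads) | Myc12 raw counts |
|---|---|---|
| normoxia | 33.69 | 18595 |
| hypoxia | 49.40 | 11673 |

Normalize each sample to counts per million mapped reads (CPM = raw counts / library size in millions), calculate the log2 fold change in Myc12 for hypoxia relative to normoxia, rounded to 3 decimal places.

CPM(normoxia) = 18595 / 33.69 = 551.9442
CPM(hypoxia) = 11673 / 49.40 = 236.2955
Fold change = 236.2955 / 551.9442 = 0.42811
log2(0.42811) = -1.2239

-1.224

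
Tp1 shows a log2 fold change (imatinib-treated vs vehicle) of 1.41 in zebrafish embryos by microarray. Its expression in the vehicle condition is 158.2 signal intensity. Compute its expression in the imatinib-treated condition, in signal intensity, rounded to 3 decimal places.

Fold change = 2^(1.41) = 2.6574
imatinib-treated expression = 158.2 × 2.6574 = 420.396

420.396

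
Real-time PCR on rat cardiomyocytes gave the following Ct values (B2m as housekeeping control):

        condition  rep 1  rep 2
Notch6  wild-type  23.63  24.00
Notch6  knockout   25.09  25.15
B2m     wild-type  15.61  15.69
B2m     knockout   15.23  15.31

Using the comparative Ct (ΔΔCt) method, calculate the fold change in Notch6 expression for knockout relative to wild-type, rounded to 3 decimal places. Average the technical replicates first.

0.311

Mean Ct: Notch6 wild-type 23.815; Notch6 knockout 25.120; B2m wild-type 15.650; B2m knockout 15.270
ΔCt(wild-type) = 23.815 − 15.650 = 8.165
ΔCt(knockout) = 25.120 − 15.270 = 9.850
ΔΔCt = 9.850 − 8.165 = 1.685
Fold change = 2^(−1.685) = 0.3110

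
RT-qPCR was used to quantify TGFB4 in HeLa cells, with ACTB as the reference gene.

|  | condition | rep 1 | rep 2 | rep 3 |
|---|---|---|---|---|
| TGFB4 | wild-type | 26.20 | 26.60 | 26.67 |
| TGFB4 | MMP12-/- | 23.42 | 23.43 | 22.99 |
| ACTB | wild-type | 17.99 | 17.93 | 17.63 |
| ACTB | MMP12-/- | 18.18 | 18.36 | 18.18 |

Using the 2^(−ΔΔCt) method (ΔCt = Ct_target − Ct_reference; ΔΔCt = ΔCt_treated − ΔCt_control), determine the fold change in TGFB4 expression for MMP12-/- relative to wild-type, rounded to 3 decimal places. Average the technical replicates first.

Mean Ct: TGFB4 wild-type 26.490; TGFB4 MMP12-/- 23.280; ACTB wild-type 17.850; ACTB MMP12-/- 18.240
ΔCt(wild-type) = 26.490 − 17.850 = 8.640
ΔCt(MMP12-/-) = 23.280 − 18.240 = 5.040
ΔΔCt = 5.040 − 8.640 = -3.600
Fold change = 2^(−(-3.600)) = 2^3.600 = 12.1257

12.126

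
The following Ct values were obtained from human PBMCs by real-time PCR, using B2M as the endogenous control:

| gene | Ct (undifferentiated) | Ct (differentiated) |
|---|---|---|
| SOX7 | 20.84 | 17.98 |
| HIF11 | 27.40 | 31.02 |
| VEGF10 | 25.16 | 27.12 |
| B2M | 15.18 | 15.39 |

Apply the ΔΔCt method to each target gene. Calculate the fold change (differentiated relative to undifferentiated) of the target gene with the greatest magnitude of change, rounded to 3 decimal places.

SOX7: ΔΔCt = (17.98−15.39) − (20.84−15.18) = 2.59 − 5.66 = -3.07; fold change = 2^3.07 = 8.398
HIF11: ΔΔCt = (31.02−15.39) − (27.40−15.18) = 15.63 − 12.22 = 3.41; fold change = 2^-3.41 = 0.094
VEGF10: ΔΔCt = (27.12−15.39) − (25.16−15.18) = 11.73 − 9.98 = 1.75; fold change = 2^-1.75 = 0.297
HIF11 has the largest |ΔΔCt| = 3.41.

0.094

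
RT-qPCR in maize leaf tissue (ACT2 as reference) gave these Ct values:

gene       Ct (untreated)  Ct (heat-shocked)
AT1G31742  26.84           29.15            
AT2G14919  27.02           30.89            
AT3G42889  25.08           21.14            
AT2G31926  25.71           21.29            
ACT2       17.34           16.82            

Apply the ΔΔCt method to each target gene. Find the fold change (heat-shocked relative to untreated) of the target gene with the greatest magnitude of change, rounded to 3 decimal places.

0.048

AT1G31742: ΔΔCt = (29.15−16.82) − (26.84−17.34) = 12.33 − 9.50 = 2.83; fold change = 2^-2.83 = 0.141
AT2G14919: ΔΔCt = (30.89−16.82) − (27.02−17.34) = 14.07 − 9.68 = 4.39; fold change = 2^-4.39 = 0.048
AT3G42889: ΔΔCt = (21.14−16.82) − (25.08−17.34) = 4.32 − 7.74 = -3.42; fold change = 2^3.42 = 10.703
AT2G31926: ΔΔCt = (21.29−16.82) − (25.71−17.34) = 4.47 − 8.37 = -3.90; fold change = 2^3.90 = 14.929
AT2G14919 has the largest |ΔΔCt| = 4.39.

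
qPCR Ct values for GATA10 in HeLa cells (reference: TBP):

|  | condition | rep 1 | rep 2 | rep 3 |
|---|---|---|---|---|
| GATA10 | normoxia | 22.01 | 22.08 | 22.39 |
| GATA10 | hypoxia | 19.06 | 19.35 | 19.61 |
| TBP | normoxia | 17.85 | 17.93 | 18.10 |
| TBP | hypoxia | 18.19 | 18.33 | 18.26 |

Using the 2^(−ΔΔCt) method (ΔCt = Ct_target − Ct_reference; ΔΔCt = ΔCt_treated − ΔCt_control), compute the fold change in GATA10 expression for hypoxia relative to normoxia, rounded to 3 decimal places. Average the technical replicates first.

Mean Ct: GATA10 normoxia 22.160; GATA10 hypoxia 19.340; TBP normoxia 17.960; TBP hypoxia 18.260
ΔCt(normoxia) = 22.160 − 17.960 = 4.200
ΔCt(hypoxia) = 19.340 − 18.260 = 1.080
ΔΔCt = 1.080 − 4.200 = -3.120
Fold change = 2^(−(-3.120)) = 2^3.120 = 8.6939

8.694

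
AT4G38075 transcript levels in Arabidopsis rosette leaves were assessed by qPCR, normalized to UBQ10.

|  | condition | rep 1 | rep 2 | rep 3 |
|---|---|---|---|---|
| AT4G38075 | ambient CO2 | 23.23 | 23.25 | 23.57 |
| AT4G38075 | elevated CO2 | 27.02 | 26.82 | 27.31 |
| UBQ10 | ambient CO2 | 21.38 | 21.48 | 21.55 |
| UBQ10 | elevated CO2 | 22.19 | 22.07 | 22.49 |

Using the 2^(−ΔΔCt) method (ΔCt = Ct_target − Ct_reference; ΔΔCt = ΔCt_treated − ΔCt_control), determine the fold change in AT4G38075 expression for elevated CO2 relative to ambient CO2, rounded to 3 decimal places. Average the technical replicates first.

Mean Ct: AT4G38075 ambient CO2 23.350; AT4G38075 elevated CO2 27.050; UBQ10 ambient CO2 21.470; UBQ10 elevated CO2 22.250
ΔCt(ambient CO2) = 23.350 − 21.470 = 1.880
ΔCt(elevated CO2) = 27.050 − 22.250 = 4.800
ΔΔCt = 4.800 − 1.880 = 2.920
Fold change = 2^(−2.920) = 0.1321

0.132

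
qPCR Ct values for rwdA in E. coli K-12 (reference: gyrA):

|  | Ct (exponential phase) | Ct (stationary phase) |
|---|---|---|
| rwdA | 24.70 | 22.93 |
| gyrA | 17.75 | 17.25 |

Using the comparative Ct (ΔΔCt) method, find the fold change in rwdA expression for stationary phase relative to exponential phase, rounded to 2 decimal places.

ΔCt(exponential phase) = 24.700 − 17.750 = 6.950
ΔCt(stationary phase) = 22.930 − 17.250 = 5.680
ΔΔCt = 5.680 − 6.950 = -1.270
Fold change = 2^(−(-1.270)) = 2^1.270 = 2.412

2.41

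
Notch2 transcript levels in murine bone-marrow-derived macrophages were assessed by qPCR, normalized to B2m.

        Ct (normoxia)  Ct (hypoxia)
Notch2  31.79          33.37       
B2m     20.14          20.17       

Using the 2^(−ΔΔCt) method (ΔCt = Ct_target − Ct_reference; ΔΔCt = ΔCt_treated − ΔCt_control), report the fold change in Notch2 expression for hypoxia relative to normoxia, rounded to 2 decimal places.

ΔCt(normoxia) = 31.790 − 20.140 = 11.650
ΔCt(hypoxia) = 33.370 − 20.170 = 13.200
ΔΔCt = 13.200 − 11.650 = 1.550
Fold change = 2^(−1.550) = 0.342

0.34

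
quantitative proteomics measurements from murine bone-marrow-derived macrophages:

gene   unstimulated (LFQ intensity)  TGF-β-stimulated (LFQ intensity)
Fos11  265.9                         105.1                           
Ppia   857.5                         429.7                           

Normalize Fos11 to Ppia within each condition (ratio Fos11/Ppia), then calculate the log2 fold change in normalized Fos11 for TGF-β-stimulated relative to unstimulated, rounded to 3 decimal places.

-0.342

Fos11/Ppia (unstimulated) = 265.9 / 857.5 = 0.31009
Fos11/Ppia (TGF-β-stimulated) = 105.1 / 429.7 = 0.24459
Fold change = 0.24459 / 0.31009 = 0.7888
log2(0.7888) = -0.3423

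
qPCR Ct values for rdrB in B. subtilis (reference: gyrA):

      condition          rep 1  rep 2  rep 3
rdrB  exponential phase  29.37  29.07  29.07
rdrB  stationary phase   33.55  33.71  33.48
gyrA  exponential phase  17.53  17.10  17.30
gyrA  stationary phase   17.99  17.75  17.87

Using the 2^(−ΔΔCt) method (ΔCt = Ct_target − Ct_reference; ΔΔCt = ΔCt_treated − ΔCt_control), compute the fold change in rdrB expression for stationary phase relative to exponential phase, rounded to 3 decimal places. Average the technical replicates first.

0.069

Mean Ct: rdrB exponential phase 29.170; rdrB stationary phase 33.580; gyrA exponential phase 17.310; gyrA stationary phase 17.870
ΔCt(exponential phase) = 29.170 − 17.310 = 11.860
ΔCt(stationary phase) = 33.580 − 17.870 = 15.710
ΔΔCt = 15.710 − 11.860 = 3.850
Fold change = 2^(−3.850) = 0.0693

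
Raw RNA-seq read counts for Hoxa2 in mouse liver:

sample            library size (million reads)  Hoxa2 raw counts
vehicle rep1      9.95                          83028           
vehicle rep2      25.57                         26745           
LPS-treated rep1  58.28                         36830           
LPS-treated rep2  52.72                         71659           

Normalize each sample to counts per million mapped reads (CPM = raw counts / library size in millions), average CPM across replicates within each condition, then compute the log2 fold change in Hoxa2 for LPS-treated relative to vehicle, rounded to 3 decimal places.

CPM(vehicle rep1) = 83028 / 9.95 = 8344.5226
CPM(vehicle rep2) = 26745 / 25.57 = 1045.9523
CPM(LPS-treated rep1) = 36830 / 58.28 = 631.9492
CPM(LPS-treated rep2) = 71659 / 52.72 = 1359.2375
mean CPM(vehicle) = 4695.2375; mean CPM(LPS-treated) = 995.5933
Fold change = 995.5933 / 4695.2375 = 0.21204
log2(0.21204) = -2.2376

-2.238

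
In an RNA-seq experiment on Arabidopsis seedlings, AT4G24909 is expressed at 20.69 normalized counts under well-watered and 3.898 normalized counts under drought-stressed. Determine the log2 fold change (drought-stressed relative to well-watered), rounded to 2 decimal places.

-2.41

Fold change = 3.898 / 20.69 = 0.1884
log2(0.1884) = -2.408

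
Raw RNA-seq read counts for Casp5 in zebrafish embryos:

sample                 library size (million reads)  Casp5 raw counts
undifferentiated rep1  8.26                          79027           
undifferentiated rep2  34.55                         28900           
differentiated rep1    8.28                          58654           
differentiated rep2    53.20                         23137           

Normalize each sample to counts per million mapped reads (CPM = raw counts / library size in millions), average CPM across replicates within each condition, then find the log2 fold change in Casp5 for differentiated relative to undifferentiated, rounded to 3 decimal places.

-0.469

CPM(undifferentiated rep1) = 79027 / 8.26 = 9567.4334
CPM(undifferentiated rep2) = 28900 / 34.55 = 836.4689
CPM(differentiated rep1) = 58654 / 8.28 = 7083.8164
CPM(differentiated rep2) = 23137 / 53.20 = 434.9060
mean CPM(undifferentiated) = 5201.9511; mean CPM(differentiated) = 3759.3612
Fold change = 3759.3612 / 5201.9511 = 0.72268
log2(0.72268) = -0.4686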